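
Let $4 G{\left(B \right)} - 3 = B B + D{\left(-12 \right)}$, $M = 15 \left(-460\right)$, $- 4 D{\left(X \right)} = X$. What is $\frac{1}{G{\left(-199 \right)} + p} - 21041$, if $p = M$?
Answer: $- \frac{252639283}{12007} \approx -21041.0$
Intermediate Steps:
$D{\left(X \right)} = - \frac{X}{4}$
$M = -6900$
$G{\left(B \right)} = \frac{3}{2} + \frac{B^{2}}{4}$ ($G{\left(B \right)} = \frac{3}{4} + \frac{B B - -3}{4} = \frac{3}{4} + \frac{B^{2} + 3}{4} = \frac{3}{4} + \frac{3 + B^{2}}{4} = \frac{3}{4} + \left(\frac{3}{4} + \frac{B^{2}}{4}\right) = \frac{3}{2} + \frac{B^{2}}{4}$)
$p = -6900$
$\frac{1}{G{\left(-199 \right)} + p} - 21041 = \frac{1}{\left(\frac{3}{2} + \frac{\left(-199\right)^{2}}{4}\right) - 6900} - 21041 = \frac{1}{\left(\frac{3}{2} + \frac{1}{4} \cdot 39601\right) - 6900} - 21041 = \frac{1}{\left(\frac{3}{2} + \frac{39601}{4}\right) - 6900} - 21041 = \frac{1}{\frac{39607}{4} - 6900} - 21041 = \frac{1}{\frac{12007}{4}} - 21041 = \frac{4}{12007} - 21041 = - \frac{252639283}{12007}$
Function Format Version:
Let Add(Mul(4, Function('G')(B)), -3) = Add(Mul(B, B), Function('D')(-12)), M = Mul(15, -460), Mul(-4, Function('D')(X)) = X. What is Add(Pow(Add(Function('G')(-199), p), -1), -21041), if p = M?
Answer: Rational(-252639283, 12007) ≈ -21041.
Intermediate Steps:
Function('D')(X) = Mul(Rational(-1, 4), X)
M = -6900
Function('G')(B) = Add(Rational(3, 2), Mul(Rational(1, 4), Pow(B, 2))) (Function('G')(B) = Add(Rational(3, 4), Mul(Rational(1, 4), Add(Mul(B, B), Mul(Rational(-1, 4), -12)))) = Add(Rational(3, 4), Mul(Rational(1, 4), Add(Pow(B, 2), 3))) = Add(Rational(3, 4), Mul(Rational(1, 4), Add(3, Pow(B, 2)))) = Add(Rational(3, 4), Add(Rational(3, 4), Mul(Rational(1, 4), Pow(B, 2)))) = Add(Rational(3, 2), Mul(Rational(1, 4), Pow(B, 2))))
p = -6900
Add(Pow(Add(Function('G')(-199), p), -1), -21041) = Add(Pow(Add(Add(Rational(3, 2), Mul(Rational(1, 4), Pow(-199, 2))), -6900), -1), -21041) = Add(Pow(Add(Add(Rational(3, 2), Mul(Rational(1, 4), 39601)), -6900), -1), -21041) = Add(Pow(Add(Add(Rational(3, 2), Rational(39601, 4)), -6900), -1), -21041) = Add(Pow(Add(Rational(39607, 4), -6900), -1), -21041) = Add(Pow(Rational(12007, 4), -1), -21041) = Add(Rational(4, 12007), -21041) = Rational(-252639283, 12007)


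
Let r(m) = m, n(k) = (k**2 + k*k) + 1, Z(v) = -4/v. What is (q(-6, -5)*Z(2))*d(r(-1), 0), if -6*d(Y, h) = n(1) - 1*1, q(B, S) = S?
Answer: -10/3 ≈ -3.3333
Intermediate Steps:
n(k) = 1 + 2*k**2 (n(k) = (k**2 + k**2) + 1 = 2*k**2 + 1 = 1 + 2*k**2)
d(Y, h) = -1/3 (d(Y, h) = -((1 + 2*1**2) - 1*1)/6 = -((1 + 2*1) - 1)/6 = -((1 + 2) - 1)/6 = -(3 - 1)/6 = -1/6*2 = -1/3)
(q(-6, -5)*Z(2))*d(r(-1), 0) = -(-20)/2*(-1/3) = -5*(-2)*(-1/3) = 10*(-1/3) = -10/3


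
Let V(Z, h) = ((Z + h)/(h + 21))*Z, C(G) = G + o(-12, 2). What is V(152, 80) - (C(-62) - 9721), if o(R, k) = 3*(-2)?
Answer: 1023953/101 ≈ 10138.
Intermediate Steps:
o(R, k) = -6
C(G) = -6 + G (C(G) = G - 6 = -6 + G)
V(Z, h) = Z*(Z + h)/(21 + h) (V(Z, h) = ((Z + h)/(21 + h))*Z = Z*(Z + h)/(21 + h))
V(152, 80) - (C(-62) - 9721) = 152*(152 + 80)/(21 + 80) - ((-6 - 62) - 9721) = 152*232/101 - (-68 - 9721) = 152*(1/101)*232 - 1*(-9789) = 35264/101 + 9789 = 1023953/101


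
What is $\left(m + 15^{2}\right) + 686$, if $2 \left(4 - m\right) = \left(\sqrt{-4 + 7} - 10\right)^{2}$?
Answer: $\frac{1727}{2} + 10 \sqrt{3} \approx 880.82$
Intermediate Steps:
$m = 4 - \frac{\left(-10 + \sqrt{3}\right)^{2}}{2}$ ($m = 4 - \frac{\left(\sqrt{-4 + 7} - 10\right)^{2}}{2} = 4 - \frac{\left(\sqrt{3} - 10\right)^{2}}{2} = 4 - \frac{\left(-10 + \sqrt{3}\right)^{2}}{2} \approx -30.18$)
$\left(m + 15^{2}\right) + 686 = \left(\left(- \frac{95}{2} + 10 \sqrt{3}\right) + 15^{2}\right) + 686 = \left(\left(- \frac{95}{2} + 10 \sqrt{3}\right) + 225\right) + 686 = \left(\frac{355}{2} + 10 \sqrt{3}\right) + 686 = \frac{1727}{2} + 10 \sqrt{3}$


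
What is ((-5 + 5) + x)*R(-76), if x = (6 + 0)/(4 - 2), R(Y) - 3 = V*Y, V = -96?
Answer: 21897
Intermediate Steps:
R(Y) = 3 - 96*Y
x = 3 (x = 6/2 = 6*(½) = 3)
((-5 + 5) + x)*R(-76) = ((-5 + 5) + 3)*(3 - 96*(-76)) = (0 + 3)*(3 + 7296) = 3*7299 = 21897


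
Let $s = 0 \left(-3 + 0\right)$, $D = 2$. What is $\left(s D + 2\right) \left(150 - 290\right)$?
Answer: $-280$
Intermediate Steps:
$s = 0$ ($s = 0 \left(-3\right) = 0$)
$\left(s D + 2\right) \left(150 - 290\right) = \left(0 \cdot 2 + 2\right) \left(150 - 290\right) = \left(0 + 2\right) \left(150 - 290\right) = 2 \left(-140\right) = -280$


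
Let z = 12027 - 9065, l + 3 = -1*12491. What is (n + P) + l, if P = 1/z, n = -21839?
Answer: -101694345/2962 ≈ -34333.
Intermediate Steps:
l = -12494 (l = -3 - 1*12491 = -3 - 12491 = -12494)
z = 2962
P = 1/2962 ≈ 0.00033761
(n + P) + l = (-21839 + 1/2962) - 12494 = -64687117/2962 - 12494 = -101694345/2962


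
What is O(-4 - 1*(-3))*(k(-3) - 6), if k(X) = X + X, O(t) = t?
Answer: 12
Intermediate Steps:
k(X) = 2*X
O(-4 - 1*(-3))*(k(-3) - 6) = (-4 - 1*(-3))*(2*(-3) - 6) = (-4 + 3)*(-6 - 6) = -1*(-12) = 12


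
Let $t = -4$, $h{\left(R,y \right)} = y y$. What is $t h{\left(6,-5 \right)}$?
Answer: $-100$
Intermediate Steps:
$h{\left(R,y \right)} = y^{2}$
$t h{\left(6,-5 \right)} = - 4 \left(-5\right)^{2} = \left(-4\right) 25 = -100$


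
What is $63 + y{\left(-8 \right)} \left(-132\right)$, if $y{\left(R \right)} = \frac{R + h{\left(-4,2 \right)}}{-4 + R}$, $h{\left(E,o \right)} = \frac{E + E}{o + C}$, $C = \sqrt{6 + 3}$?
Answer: $- \frac{213}{5} \approx -42.6$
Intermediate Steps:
$C = 3$ ($C = \sqrt{9} = 3$)
$h{\left(E,o \right)} = \frac{2 E}{3 + o}$ ($h{\left(E,o \right)} = \frac{E + E}{o + 3} = \frac{2 E}{3 + o}$)
$y{\left(R \right)} = \frac{- \frac{8}{5} + R}{-4 + R}$ ($y{\left(R \right)} = \frac{R + 2 \left(-4\right) \frac{1}{3 + 2}}{-4 + R} = \frac{R + 2 \left(-4\right) \frac{1}{5}}{-4 + R} = \frac{R - \frac{8}{5}}{-4 + R} = \frac{- \frac{8}{5} + R}{-4 + R}$)
$63 + y{\left(-8 \right)} \left(-132\right) = 63 + \frac{- \frac{8}{5} - 8}{-4 - 8} \left(-132\right) = 63 + \frac{1}{-12} \left(- \frac{48}{5}\right) \left(-132\right) = 63 + \left(- \frac{1}{12}\right) \left(- \frac{48}{5}\right) \left(-132\right) = 63 + \frac{4}{5} \left(-132\right) = 63 - \frac{528}{5} = - \frac{213}{5}$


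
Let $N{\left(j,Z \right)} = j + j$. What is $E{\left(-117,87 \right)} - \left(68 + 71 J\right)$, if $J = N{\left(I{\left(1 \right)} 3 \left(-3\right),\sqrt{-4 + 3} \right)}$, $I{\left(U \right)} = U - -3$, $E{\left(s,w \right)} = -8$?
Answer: $5036$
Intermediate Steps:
$I{\left(U \right)} = 3 + U$ ($I{\left(U \right)} = U + 3 = 3 + U$)
$N{\left(j,Z \right)} = 2 j$
$J = -72$ ($J = 2 \left(3 + 1\right) 3 \left(-3\right) = 2 \cdot 4 \cdot 3 \left(-3\right) = 2 \cdot 12 \left(-3\right) = 2 \left(-36\right) = -72$)
$E{\left(-117,87 \right)} - \left(68 + 71 J\right) = -8 - \left(68 + 71 \left(-72\right)\right) = -8 - \left(68 - 5112\right) = -8 - -5044 = -8 + 5044 = 5036$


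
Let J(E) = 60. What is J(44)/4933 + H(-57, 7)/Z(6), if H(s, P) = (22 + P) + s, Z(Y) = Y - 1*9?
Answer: 138304/14799 ≈ 9.3455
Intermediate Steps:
Z(Y) = -9 + Y (Z(Y) = Y - 9 = -9 + Y)
H(s, P) = 22 + P + s
J(44)/4933 + H(-57, 7)/Z(6) = 60/4933 + (22 + 7 - 57)/(-9 + 6) = 60*(1/4933) - 28/(-3) = 60/4933 - 28*(-1/3) = 60/4933 + 28/3 = 138304/14799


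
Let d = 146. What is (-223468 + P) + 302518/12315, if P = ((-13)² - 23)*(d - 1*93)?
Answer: -2656412432/12315 ≈ -2.1571e+5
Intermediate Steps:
P = 7738 (P = ((-13)² - 23)*(146 - 1*93) = (169 - 23)*(146 - 93) = 146*53 = 7738)
(-223468 + P) + 302518/12315 = (-223468 + 7738) + 302518/12315 = -215730 + 302518*(1/12315) = -215730 + 302518/12315 = -2656412432/12315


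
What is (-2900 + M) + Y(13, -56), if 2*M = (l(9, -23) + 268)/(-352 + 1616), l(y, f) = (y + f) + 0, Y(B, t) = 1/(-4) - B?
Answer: -3682221/1264 ≈ -2913.1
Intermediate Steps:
Y(B, t) = -¼ - B
l(y, f) = f + y (l(y, f) = (f + y) + 0 = f + y)
M = 127/1264 (M = (((-23 + 9) + 268)/(-352 + 1616))/2 = ((-14 + 268)/1264)/2 = (254*(1/1264))/2 = (½)*(127/632) = 127/1264 ≈ 0.10047)
(-2900 + M) + Y(13, -56) = (-2900 + 127/1264) + (-¼ - 1*13) = -3665473/1264 + (-¼ - 13) = -3665473/1264 - 53/4 = -3682221/1264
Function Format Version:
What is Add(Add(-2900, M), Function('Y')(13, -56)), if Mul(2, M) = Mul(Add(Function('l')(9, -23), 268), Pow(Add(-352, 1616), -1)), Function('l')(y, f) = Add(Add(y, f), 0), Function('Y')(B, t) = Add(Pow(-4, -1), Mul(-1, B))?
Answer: Rational(-3682221, 1264) ≈ -2913.1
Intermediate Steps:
Function('Y')(B, t) = Add(Rational(-1, 4), Mul(-1, B))
Function('l')(y, f) = Add(f, y) (Function('l')(y, f) = Add(Add(f, y), 0) = Add(f, y))
M = Rational(127, 1264) (M = Mul(Rational(1, 2), Mul(Add(Add(-23, 9), 268), Pow(Add(-352, 1616), -1))) = Mul(Rational(1, 2), Mul(Add(-14, 268), Pow(1264, -1))) = Mul(Rational(1, 2), Mul(254, Rational(1, 1264))) = Mul(Rational(1, 2), Rational(127, 632)) = Rational(127, 1264) ≈ 0.10047)
Add(Add(-2900, M), Function('Y')(13, -56)) = Add(Add(-2900, Rational(127, 1264)), Add(Rational(-1, 4), Mul(-1, 13))) = Add(Rational(-3665473, 1264), Add(Rational(-1, 4), -13)) = Add(Rational(-3665473, 1264), Rational(-53, 4)) = Rational(-3682221, 1264)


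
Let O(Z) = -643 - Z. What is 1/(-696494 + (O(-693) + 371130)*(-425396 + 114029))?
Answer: -1/115573899554 ≈ -8.6525e-12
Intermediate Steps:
1/(-696494 + (O(-693) + 371130)*(-425396 + 114029)) = 1/(-696494 + ((-643 - 1*(-693)) + 371130)*(-425396 + 114029)) = 1/(-696494 + ((-643 + 693) + 371130)*(-311367)) = 1/(-696494 + (50 + 371130)*(-311367)) = 1/(-696494 + 371180*(-311367)) = 1/(-696494 - 115573203060) = 1/(-115573899554) = -1/115573899554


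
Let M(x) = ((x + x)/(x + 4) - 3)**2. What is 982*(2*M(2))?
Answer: 96236/9 ≈ 10693.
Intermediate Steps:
M(x) = (-3 + 2*x/(4 + x))**2 (M(x) = ((2*x)/(4 + x) - 3)**2 = (2*x/(4 + x) - 3)**2 = (-3 + 2*x/(4 + x))**2)
982*(2*M(2)) = 982*(2*((12 + 2)**2/(4 + 2)**2)) = 982*(2*(14**2/6**2)) = 982*(2*((1/36)*196)) = 982*(2*(49/9)) = 982*(98/9) = 96236/9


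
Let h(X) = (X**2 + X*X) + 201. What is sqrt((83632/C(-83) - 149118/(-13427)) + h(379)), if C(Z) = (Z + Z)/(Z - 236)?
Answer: sqrt(661909117861605)/38429 ≈ 669.48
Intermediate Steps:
h(X) = 201 + 2*X**2 (h(X) = (X**2 + X**2) + 201 = 2*X**2 + 201 = 201 + 2*X**2)
C(Z) = 2*Z/(-236 + Z) (C(Z) = (2*Z)/(-236 + Z) = 2*Z/(-236 + Z))
sqrt((83632/C(-83) - 149118/(-13427)) + h(379)) = sqrt((83632/((2*(-83)/(-236 - 83))) - 149118/(-13427)) + (201 + 2*379**2)) = sqrt((83632/((2*(-83)/(-319))) - 149118*(-1/13427)) + (201 + 2*143641)) = sqrt((83632/((2*(-83)*(-1/319))) + 5142/463) + (201 + 287282)) = sqrt((83632/(166/319) + 5142/463) + 287483) = sqrt((83632*(319/166) + 5142/463) + 287483) = sqrt((13339304/83 + 5142/463) + 287483) = sqrt(6176524538/38429 + 287483) = sqrt(17224208745/38429) = sqrt(661909117861605)/38429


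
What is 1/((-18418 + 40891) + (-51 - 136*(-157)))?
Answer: 1/43774 ≈ 2.2845e-5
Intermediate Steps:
1/((-18418 + 40891) + (-51 - 136*(-157))) = 1/(22473 + (-51 + 21352)) = 1/(22473 + 21301) = 1/43774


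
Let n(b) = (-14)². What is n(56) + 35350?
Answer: 35546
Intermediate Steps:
n(b) = 196
n(56) + 35350 = 196 + 35350 = 35546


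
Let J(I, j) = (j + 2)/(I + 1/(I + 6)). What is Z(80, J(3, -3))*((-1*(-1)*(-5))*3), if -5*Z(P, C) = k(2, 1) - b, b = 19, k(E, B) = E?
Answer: -51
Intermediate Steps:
J(I, j) = (2 + j)/(I + 1/(6 + I))
Z(P, C) = 17/5 (Z(P, C) = -(2 - 1*19)/5 = -(2 - 19)/5 = -⅕*(-17) = 17/5)
Z(80, J(3, -3))*((-1*(-1)*(-5))*3) = 17*((-1*(-1)*(-5))*3)/5 = 17*((1*(-5))*3)/5 = 17*(-5*3)/5 = (17/5)*(-15) = -51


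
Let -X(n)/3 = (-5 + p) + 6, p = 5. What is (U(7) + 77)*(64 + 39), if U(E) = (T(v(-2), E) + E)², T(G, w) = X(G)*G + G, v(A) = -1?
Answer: 67259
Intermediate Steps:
X(n) = -18 (X(n) = -3*((-5 + 5) + 6) = -3*(0 + 6) = -3*6 = -18)
T(G, w) = -17*G (T(G, w) = -18*G + G = -17*G)
U(E) = (17 + E)² (U(E) = (-17*(-1) + E)² = (17 + E)²)
(U(7) + 77)*(64 + 39) = ((17 + 7)² + 77)*(64 + 39) = (24² + 77)*103 = (576 + 77)*103 = 653*103 = 67259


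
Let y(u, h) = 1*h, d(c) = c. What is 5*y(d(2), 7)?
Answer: 35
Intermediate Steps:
y(u, h) = h
5*y(d(2), 7) = 5*7 = 35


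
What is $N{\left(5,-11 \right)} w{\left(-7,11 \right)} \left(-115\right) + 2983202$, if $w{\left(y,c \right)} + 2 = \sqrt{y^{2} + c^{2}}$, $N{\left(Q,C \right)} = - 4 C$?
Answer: $2993322 - 5060 \sqrt{170} \approx 2.9273 \cdot 10^{6}$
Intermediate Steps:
$w{\left(y,c \right)} = -2 + \sqrt{c^{2} + y^{2}}$ ($w{\left(y,c \right)} = -2 + \sqrt{y^{2} + c^{2}} = -2 + \sqrt{c^{2} + y^{2}}$)
$N{\left(5,-11 \right)} w{\left(-7,11 \right)} \left(-115\right) + 2983202 = \left(-4\right) \left(-11\right) \left(-2 + \sqrt{11^{2} + \left(-7\right)^{2}}\right) \left(-115\right) + 2983202 = 44 \left(-2 + \sqrt{121 + 49}\right) \left(-115\right) + 2983202 = 44 \left(-2 + \sqrt{170}\right) \left(-115\right) + 2983202 = \left(-88 + 44 \sqrt{170}\right) \left(-115\right) + 2983202 = \left(10120 - 5060 \sqrt{170}\right) + 2983202 = 2993322 - 5060 \sqrt{170}$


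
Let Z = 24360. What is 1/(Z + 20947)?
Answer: 1/45307 ≈ 2.2072e-5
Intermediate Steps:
1/(Z + 20947) = 1/(24360 + 20947) = 1/45307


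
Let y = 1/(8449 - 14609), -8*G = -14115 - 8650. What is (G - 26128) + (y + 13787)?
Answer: -58491511/6160 ≈ -9495.4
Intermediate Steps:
G = 22765/8 (G = -(-14115 - 8650)/8 = -1/8*(-22765) = 22765/8 ≈ 2845.6)
y = -1/6160 (y = 1/(-6160) = -1/6160 ≈ -0.00016234)
(G - 26128) + (y + 13787) = (22765/8 - 26128) + (-1/6160 + 13787) = -186259/8 + 84927919/6160 = -58491511/6160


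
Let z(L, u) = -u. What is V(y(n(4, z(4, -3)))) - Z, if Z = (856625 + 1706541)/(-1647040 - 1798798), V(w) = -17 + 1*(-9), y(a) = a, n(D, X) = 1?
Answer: -43514311/1722919 ≈ -25.256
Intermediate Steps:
V(w) = -26 (V(w) = -17 - 9 = -26)
Z = -1281583/1722919 (Z = 2563166/(-3445838) = 2563166*(-1/3445838) = -1281583/1722919 ≈ -0.74384)
V(y(n(4, z(4, -3)))) - Z = -26 - 1*(-1281583/1722919) = -26 + 1281583/1722919 = -43514311/1722919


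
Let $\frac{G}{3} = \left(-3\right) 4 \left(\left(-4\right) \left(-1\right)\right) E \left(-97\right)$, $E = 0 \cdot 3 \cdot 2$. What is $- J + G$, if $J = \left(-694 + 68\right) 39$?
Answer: $24414$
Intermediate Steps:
$E = 0$ ($E = 0 \cdot 2 = 0$)
$J = -24414$ ($J = \left(-626\right) 39 = -24414$)
$G = 0$ ($G = 3 \left(-3\right) 4 \left(\left(-4\right) \left(-1\right)\right) 0 \left(-97\right) = 3 \left(-12\right) 4 \cdot 0 \left(-97\right) = 3 \left(-48\right) 0 \left(-97\right) = 3 \cdot 0 \left(-97\right) = 3 \cdot 0 = 0$)
$- J + G = \left(-1\right) \left(-24414\right) + 0 = 24414 + 0 = 24414$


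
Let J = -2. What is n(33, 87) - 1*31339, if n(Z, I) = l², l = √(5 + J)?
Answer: -31336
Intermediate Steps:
l = √3 (l = √(5 - 2) = √3 ≈ 1.7320)
n(Z, I) = 3 (n(Z, I) = (√3)² = 3)
n(33, 87) - 1*31339 = 3 - 1*31339 = 3 - 31339 = -31336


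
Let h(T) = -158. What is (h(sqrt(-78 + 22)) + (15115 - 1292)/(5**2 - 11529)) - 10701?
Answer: -124935759/11504 ≈ -10860.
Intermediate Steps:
(h(sqrt(-78 + 22)) + (15115 - 1292)/(5**2 - 11529)) - 10701 = (-158 + (15115 - 1292)/(5**2 - 11529)) - 10701 = (-158 + 13823/(25 - 11529)) - 10701 = (-158 + 13823/(-11504)) - 10701 = (-158 + 13823*(-1/11504)) - 10701 = (-158 - 13823/11504) - 10701 = -1831455/11504 - 10701 = -124935759/11504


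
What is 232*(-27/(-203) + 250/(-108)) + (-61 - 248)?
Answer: -154069/189 ≈ -815.18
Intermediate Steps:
232*(-27/(-203) + 250/(-108)) + (-61 - 248) = 232*(-27*(-1/203) + 250*(-1/108)) - 309 = 232*(27/203 - 125/54) - 309 = 232*(-23917/10962) - 309 = -95668/189 - 309 = -154069/189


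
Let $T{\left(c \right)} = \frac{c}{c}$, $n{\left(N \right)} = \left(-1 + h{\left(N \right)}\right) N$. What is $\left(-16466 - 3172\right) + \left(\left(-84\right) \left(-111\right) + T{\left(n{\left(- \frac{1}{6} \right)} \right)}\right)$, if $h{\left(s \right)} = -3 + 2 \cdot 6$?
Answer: $-10313$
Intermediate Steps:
$h{\left(s \right)} = 9$ ($h{\left(s \right)} = -3 + 12 = 9$)
$n{\left(N \right)} = 8 N$ ($n{\left(N \right)} = \left(-1 + 9\right) N = 8 N$)
$T{\left(c \right)} = 1$
$\left(-16466 - 3172\right) + \left(\left(-84\right) \left(-111\right) + T{\left(n{\left(- \frac{1}{6} \right)} \right)}\right) = \left(-16466 - 3172\right) + \left(\left(-84\right) \left(-111\right) + 1\right) = -19638 + \left(9324 + 1\right) = -19638 + 9325 = -10313$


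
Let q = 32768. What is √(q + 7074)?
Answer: √39842 ≈ 199.60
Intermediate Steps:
√(q + 7074) = √(32768 + 7074) = √39842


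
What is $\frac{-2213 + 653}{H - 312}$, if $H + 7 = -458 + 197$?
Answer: $\frac{78}{29} \approx 2.6897$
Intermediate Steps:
$H = -268$ ($H = -7 + \left(-458 + 197\right) = -7 - 261 = -268$)
$\frac{-2213 + 653}{H - 312} = \frac{-2213 + 653}{-268 - 312} = - \frac{1560}{-580} = \left(-1560\right) \left(- \frac{1}{580}\right) = \frac{78}{29}$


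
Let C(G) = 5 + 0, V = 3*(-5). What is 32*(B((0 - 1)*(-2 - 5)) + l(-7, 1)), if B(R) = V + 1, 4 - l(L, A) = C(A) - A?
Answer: -448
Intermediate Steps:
V = -15
C(G) = 5
l(L, A) = -1 + A (l(L, A) = 4 - (5 - A) = 4 + (-5 + A) = -1 + A)
B(R) = -14 (B(R) = -15 + 1 = -14)
32*(B((0 - 1)*(-2 - 5)) + l(-7, 1)) = 32*(-14 + (-1 + 1)) = 32*(-14 + 0) = 32*(-14) = -448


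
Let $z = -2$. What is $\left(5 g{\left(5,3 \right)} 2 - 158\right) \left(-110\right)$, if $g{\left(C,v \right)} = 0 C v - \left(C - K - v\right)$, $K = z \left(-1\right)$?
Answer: $17380$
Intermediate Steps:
$K = 2$ ($K = \left(-2\right) \left(-1\right) = 2$)
$g{\left(C,v \right)} = 2 + v - C$ ($g{\left(C,v \right)} = 0 C v - \left(-2 + C - v\right) = 0 v - \left(-2 + C - v\right) = 0 + \left(2 + v - C\right) = 2 + v - C$)
$\left(5 g{\left(5,3 \right)} 2 - 158\right) \left(-110\right) = \left(5 \left(2 + 3 - 5\right) 2 - 158\right) \left(-110\right) = \left(5 \cdot 0 \cdot 2 - 158\right) \left(-110\right) = \left(0 \cdot 2 - 158\right) \left(-110\right) = \left(0 - 158\right) \left(-110\right) = \left(-158\right) \left(-110\right) = 17380$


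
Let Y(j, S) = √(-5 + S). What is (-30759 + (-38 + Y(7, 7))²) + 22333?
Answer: -8426 + (38 - √2)² ≈ -7087.5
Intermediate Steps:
(-30759 + (-38 + Y(7, 7))²) + 22333 = (-30759 + (-38 + √(-5 + 7))²) + 22333 = (-30759 + (-38 + √2)²) + 22333 = -8426 + (-38 + √2)²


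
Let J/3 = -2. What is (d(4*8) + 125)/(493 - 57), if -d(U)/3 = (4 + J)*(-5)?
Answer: 95/436 ≈ 0.21789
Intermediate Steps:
J = -6 (J = 3*(-2) = -6)
d(U) = -30 (d(U) = -3*(4 - 6)*(-5) = -(-6)*(-5) = -3*10 = -30)
(d(4*8) + 125)/(493 - 57) = (-30 + 125)/(493 - 57) = 95/436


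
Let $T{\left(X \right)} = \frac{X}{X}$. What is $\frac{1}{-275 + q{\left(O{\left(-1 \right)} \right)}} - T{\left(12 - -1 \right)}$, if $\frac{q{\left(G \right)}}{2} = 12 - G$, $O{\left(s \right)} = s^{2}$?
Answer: $- \frac{254}{253} \approx -1.004$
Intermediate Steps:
$q{\left(G \right)} = 24 - 2 G$ ($q{\left(G \right)} = 2 \left(12 - G\right) = 24 - 2 G$)
$T{\left(X \right)} = 1$
$\frac{1}{-275 + q{\left(O{\left(-1 \right)} \right)}} - T{\left(12 - -1 \right)} = \frac{1}{-275 + \left(24 - 2 \left(-1\right)^{2}\right)} - 1 = \frac{1}{-275 + \left(24 - 2\right)} - 1 = \frac{1}{-275 + 22} - 1 = \frac{1}{-253} - 1 = - \frac{1}{253} - 1 = - \frac{254}{253}$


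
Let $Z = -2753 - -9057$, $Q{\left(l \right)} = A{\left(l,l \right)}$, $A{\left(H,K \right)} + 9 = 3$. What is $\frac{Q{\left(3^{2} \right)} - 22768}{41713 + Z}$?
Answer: $- \frac{22774}{48017} \approx -0.47429$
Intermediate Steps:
$A{\left(H,K \right)} = -6$ ($A{\left(H,K \right)} = -9 + 3 = -6$)
$Q{\left(l \right)} = -6$
$Z = 6304$ ($Z = -2753 + 9057 = 6304$)
$\frac{Q{\left(3^{2} \right)} - 22768}{41713 + Z} = \frac{-6 - 22768}{41713 + 6304} = - \frac{22774}{48017}$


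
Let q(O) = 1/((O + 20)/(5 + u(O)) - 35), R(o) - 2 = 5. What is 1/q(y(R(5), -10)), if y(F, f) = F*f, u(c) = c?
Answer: -445/13 ≈ -34.231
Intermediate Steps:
R(o) = 7 (R(o) = 2 + 5 = 7)
q(O) = 1/(-35 + (20 + O)/(5 + O)) (q(O) = 1/((O + 20)/(5 + O) - 35) = 1/((20 + O)/(5 + O) - 35) = 1/(-35 + (20 + O)/(5 + O)))
1/q(y(R(5), -10)) = 1/((-5 - 7*(-10))/(155 + 34*(7*(-10)))) = 1/((-5 - 1*(-70))/(155 + 34*(-70))) = 1/((-5 + 70)/(155 - 2380)) = 1/(65/(-2225)) = 1/(-1/2225*65) = 1/(-13/445) = -445/13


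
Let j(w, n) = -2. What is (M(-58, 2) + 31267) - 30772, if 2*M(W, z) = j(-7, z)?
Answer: 494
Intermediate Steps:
M(W, z) = -1 (M(W, z) = (1/2)*(-2) = -1)
(M(-58, 2) + 31267) - 30772 = (-1 + 31267) - 30772 = 31266 - 30772 = 494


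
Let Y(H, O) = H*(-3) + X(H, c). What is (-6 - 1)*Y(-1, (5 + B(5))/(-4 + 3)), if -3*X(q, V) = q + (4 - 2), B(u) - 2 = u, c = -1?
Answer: -56/3 ≈ -18.667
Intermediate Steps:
B(u) = 2 + u
X(q, V) = -⅔ - q/3 (X(q, V) = -(q + (4 - 2))/3 = -(q + 2)/3 = -(2 + q)/3 = -⅔ - q/3)
Y(H, O) = -⅔ - 10*H/3 (Y(H, O) = H*(-3) + (-⅔ - H/3) = -3*H + (-⅔ - H/3) = -⅔ - 10*H/3)
(-6 - 1)*Y(-1, (5 + B(5))/(-4 + 3)) = (-6 - 1)*(-⅔ - 10/3*(-1)) = -7*(-⅔ + 10/3) = -7*8/3 = -56/3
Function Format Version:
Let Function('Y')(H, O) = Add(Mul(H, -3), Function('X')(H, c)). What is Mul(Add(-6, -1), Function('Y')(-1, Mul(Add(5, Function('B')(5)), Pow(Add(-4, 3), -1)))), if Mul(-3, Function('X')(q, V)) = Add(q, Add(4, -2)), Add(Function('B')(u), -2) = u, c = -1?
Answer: Rational(-56, 3) ≈ -18.667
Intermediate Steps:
Function('B')(u) = Add(2, u)
Function('X')(q, V) = Add(Rational(-2, 3), Mul(Rational(-1, 3), q)) (Function('X')(q, V) = Mul(Rational(-1, 3), Add(q, Add(4, -2))) = Mul(Rational(-1, 3), Add(q, 2)) = Mul(Rational(-1, 3), Add(2, q)) = Add(Rational(-2, 3), Mul(Rational(-1, 3), q)))
Function('Y')(H, O) = Add(Rational(-2, 3), Mul(Rational(-10, 3), H)) (Function('Y')(H, O) = Add(Mul(H, -3), Add(Rational(-2, 3), Mul(Rational(-1, 3), H))) = Add(Mul(-3, H), Add(Rational(-2, 3), Mul(Rational(-1, 3), H))) = Add(Rational(-2, 3), Mul(Rational(-10, 3), H)))
Mul(Add(-6, -1), Function('Y')(-1, Mul(Add(5, Function('B')(5)), Pow(Add(-4, 3), -1)))) = Mul(Add(-6, -1), Add(Rational(-2, 3), Mul(Rational(-10, 3), -1))) = Mul(-7, Add(Rational(-2, 3), Rational(10, 3))) = Mul(-7, Rational(8, 3)) = Rational(-56, 3)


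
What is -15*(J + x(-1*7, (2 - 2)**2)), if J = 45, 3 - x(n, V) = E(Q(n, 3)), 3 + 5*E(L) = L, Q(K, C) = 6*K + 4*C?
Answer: -819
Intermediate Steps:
Q(K, C) = 4*C + 6*K
E(L) = -3/5 + L/5
x(n, V) = 6/5 - 6*n/5 (x(n, V) = 3 - (-3/5 + (4*3 + 6*n)/5) = 3 - (-3/5 + (12 + 6*n)/5) = 3 - (-3/5 + (12/5 + 6*n/5)) = 3 - (9/5 + 6*n/5) = 3 + (-9/5 - 6*n/5) = 6/5 - 6*n/5)
-15*(J + x(-1*7, (2 - 2)**2)) = -15*(45 + (6/5 - (-6)*7/5)) = -15*(45 + (6/5 - 6/5*(-7))) = -15*(45 + (6/5 + 42/5)) = -15*(45 + 48/5) = -15*273/5 = -819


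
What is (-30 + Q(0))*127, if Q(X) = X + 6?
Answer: -3048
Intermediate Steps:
Q(X) = 6 + X
(-30 + Q(0))*127 = (-30 + (6 + 0))*127 = (-30 + 6)*127 = -24*127 = -3048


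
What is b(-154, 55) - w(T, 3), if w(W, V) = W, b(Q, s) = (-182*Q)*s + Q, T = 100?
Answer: 1541286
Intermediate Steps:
b(Q, s) = Q - 182*Q*s (b(Q, s) = -182*Q*s + Q = Q - 182*Q*s)
b(-154, 55) - w(T, 3) = -154*(1 - 182*55) - 1*100 = -154*(1 - 10010) - 100 = -154*(-10009) - 100 = 1541386 - 100 = 1541286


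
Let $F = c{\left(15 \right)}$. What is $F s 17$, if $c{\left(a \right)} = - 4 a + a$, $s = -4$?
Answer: $3060$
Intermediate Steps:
$c{\left(a \right)} = - 3 a$
$F = -45$ ($F = \left(-3\right) 15 = -45$)
$F s 17 = - 45 \left(\left(-4\right) 17\right) = \left(-45\right) \left(-68\right) = 3060$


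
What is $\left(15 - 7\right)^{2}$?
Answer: $64$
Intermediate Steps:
$\left(15 - 7\right)^{2} = 8^{2} = 64$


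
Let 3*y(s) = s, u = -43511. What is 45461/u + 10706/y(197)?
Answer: 106810037/659359 ≈ 161.99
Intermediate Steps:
y(s) = s/3
45461/u + 10706/y(197) = 45461/(-43511) + 10706/(((⅓)*197)) = 45461*(-1/43511) + 10706/(197/3) = -3497/3347 + 10706*(3/197) = -3497/3347 + 32118/197 = 106810037/659359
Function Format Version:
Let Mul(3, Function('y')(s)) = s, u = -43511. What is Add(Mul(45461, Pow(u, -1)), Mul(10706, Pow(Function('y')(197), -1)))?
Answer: Rational(106810037, 659359) ≈ 161.99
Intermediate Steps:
Function('y')(s) = Mul(Rational(1, 3), s)
Add(Mul(45461, Pow(u, -1)), Mul(10706, Pow(Function('y')(197), -1))) = Add(Mul(45461, Pow(-43511, -1)), Mul(10706, Pow(Mul(Rational(1, 3), 197), -1))) = Add(Mul(45461, Rational(-1, 43511)), Mul(10706, Pow(Rational(197, 3), -1))) = Add(Rational(-3497, 3347), Mul(10706, Rational(3, 197))) = Add(Rational(-3497, 3347), Rational(32118, 197)) = Rational(106810037, 659359)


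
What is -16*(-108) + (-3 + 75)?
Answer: 1800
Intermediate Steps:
-16*(-108) + (-3 + 75) = 1728 + 72 = 1800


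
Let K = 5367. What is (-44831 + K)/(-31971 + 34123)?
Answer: -4933/269 ≈ -18.338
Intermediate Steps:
(-44831 + K)/(-31971 + 34123) = (-44831 + 5367)/(-31971 + 34123) = -39464/2152 = -39464*1/2152 = -4933/269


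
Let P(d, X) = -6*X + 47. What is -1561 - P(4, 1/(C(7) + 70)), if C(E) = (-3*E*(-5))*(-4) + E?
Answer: -551550/343 ≈ -1608.0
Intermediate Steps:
C(E) = -59*E (C(E) = (15*E)*(-4) + E = -60*E + E = -59*E)
P(d, X) = 47 - 6*X
-1561 - P(4, 1/(C(7) + 70)) = -1561 - (47 - 6/(-59*7 + 70)) = -1561 - (47 - 6/(-413 + 70)) = -1561 - (47 - 6/(-343)) = -1561 - (47 - 6*(-1/343)) = -1561 - (47 + 6/343) = -1561 - 1*16127/343 = -1561 - 16127/343 = -551550/343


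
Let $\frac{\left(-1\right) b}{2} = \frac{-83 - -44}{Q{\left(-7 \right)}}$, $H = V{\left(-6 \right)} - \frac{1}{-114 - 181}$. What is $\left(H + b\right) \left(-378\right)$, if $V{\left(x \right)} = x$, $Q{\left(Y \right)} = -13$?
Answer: $\frac{1337742}{295} \approx 4534.7$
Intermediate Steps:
$H = - \frac{1769}{295}$ ($H = -6 - \frac{1}{-114 - 181} = -6 - \frac{1}{-295} = -6 - - \frac{1}{295} = -6 + \frac{1}{295} = - \frac{1769}{295} \approx -5.9966$)
$b = -6$ ($b = - 2 \frac{-83 - -44}{-13} = - 2 \left(-83 + 44\right) \left(- \frac{1}{13}\right) = - 2 \left(\left(-39\right) \left(- \frac{1}{13}\right)\right) = \left(-2\right) 3 = -6$)
$\left(H + b\right) \left(-378\right) = \left(- \frac{1769}{295} - 6\right) \left(-378\right) = \left(- \frac{3539}{295}\right) \left(-378\right) = \frac{1337742}{295}$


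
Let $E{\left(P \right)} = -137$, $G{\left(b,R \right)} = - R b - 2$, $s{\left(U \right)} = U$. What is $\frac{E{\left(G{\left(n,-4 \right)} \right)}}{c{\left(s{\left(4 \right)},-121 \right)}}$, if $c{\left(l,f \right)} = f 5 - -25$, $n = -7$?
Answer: $\frac{137}{580} \approx 0.23621$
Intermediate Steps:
$G{\left(b,R \right)} = -2 - R b$ ($G{\left(b,R \right)} = - R b - 2 = -2 - R b$)
$c{\left(l,f \right)} = 25 + 5 f$ ($c{\left(l,f \right)} = 5 f + 25 = 25 + 5 f$)
$\frac{E{\left(G{\left(n,-4 \right)} \right)}}{c{\left(s{\left(4 \right)},-121 \right)}} = - \frac{137}{25 + 5 \left(-121\right)} = - \frac{137}{25 - 605} = - \frac{137}{-580} = \left(-137\right) \left(- \frac{1}{580}\right) = \frac{137}{580}$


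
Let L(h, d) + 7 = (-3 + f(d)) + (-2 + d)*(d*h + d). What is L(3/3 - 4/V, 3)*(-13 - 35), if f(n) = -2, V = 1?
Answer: 864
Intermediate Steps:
L(h, d) = -12 + (-2 + d)*(d + d*h) (L(h, d) = -7 + ((-3 - 2) + (-2 + d)*(d*h + d)) = -7 + (-5 + (-2 + d)*(d + d*h)) = -12 + (-2 + d)*(d + d*h))
L(3/3 - 4/V, 3)*(-13 - 35) = (-12 + 3² - 2*3 + (3/3 - 4/1)*3² - 2*3*(3/3 - 4/1))*(-13 - 35) = (-12 + 9 - 6 + (3*(⅓) - 4*1)*9 - 2*3*(3*(⅓) - 4*1))*(-48) = (-12 + 9 - 6 + (1 - 4)*9 - 2*3*(1 - 4))*(-48) = (-12 + 9 - 6 - 3*9 - 2*3*(-3))*(-48) = (-12 + 9 - 6 - 27 + 18)*(-48) = -18*(-48) = 864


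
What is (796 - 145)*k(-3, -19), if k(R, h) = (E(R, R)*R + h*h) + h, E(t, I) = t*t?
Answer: 205065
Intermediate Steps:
E(t, I) = t**2
k(R, h) = h + R**3 + h**2 (k(R, h) = (R**2*R + h*h) + h = (R**3 + h**2) + h = h + R**3 + h**2)
(796 - 145)*k(-3, -19) = (796 - 145)*(-19 + (-3)**3 + (-19)**2) = 651*(-19 - 27 + 361) = 651*315 = 205065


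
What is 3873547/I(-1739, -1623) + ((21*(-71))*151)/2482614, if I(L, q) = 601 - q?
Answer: 1602670216379/920222256 ≈ 1741.6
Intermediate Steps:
3873547/I(-1739, -1623) + ((21*(-71))*151)/2482614 = 3873547/(601 - 1*(-1623)) + ((21*(-71))*151)/2482614 = 3873547/(601 + 1623) - 1491*151*(1/2482614) = 3873547/2224 - 225141*1/2482614 = 3873547*(1/2224) - 75047/827538 = 3873547/2224 - 75047/827538 = 1602670216379/920222256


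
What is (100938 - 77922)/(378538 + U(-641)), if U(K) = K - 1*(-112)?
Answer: 7672/126003 ≈ 0.060887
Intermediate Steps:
U(K) = 112 + K (U(K) = K + 112 = 112 + K)
(100938 - 77922)/(378538 + U(-641)) = (100938 - 77922)/(378538 + (112 - 641)) = 23016/(378538 - 529) = 23016/378009 = 23016*(1/378009) = 7672/126003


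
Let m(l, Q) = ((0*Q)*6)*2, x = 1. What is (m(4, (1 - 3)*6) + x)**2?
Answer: 1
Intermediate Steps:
m(l, Q) = 0 (m(l, Q) = (0*6)*2 = 0*2 = 0)
(m(4, (1 - 3)*6) + x)**2 = (0 + 1)**2 = 1**2 = 1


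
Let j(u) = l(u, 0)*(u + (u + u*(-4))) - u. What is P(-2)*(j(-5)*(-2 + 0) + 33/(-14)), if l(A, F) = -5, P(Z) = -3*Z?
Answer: 3681/7 ≈ 525.86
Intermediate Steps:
j(u) = 9*u (j(u) = -5*(u + (u + u*(-4))) - u = -5*(u + (u - 4*u)) - u = -5*(u - 3*u) - u = -(-10)*u - u = 10*u - u = 9*u)
P(-2)*(j(-5)*(-2 + 0) + 33/(-14)) = (-3*(-2))*((9*(-5))*(-2 + 0) + 33/(-14)) = 6*(-45*(-2) + 33*(-1/14)) = 6*(90 - 33/14) = 6*(1227/14) = 3681/7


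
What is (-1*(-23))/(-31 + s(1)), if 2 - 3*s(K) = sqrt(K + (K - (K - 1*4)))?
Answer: -6279/8276 + 69*sqrt(5)/8276 ≈ -0.74006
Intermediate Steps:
s(K) = 2/3 - sqrt(4 + K)/3 (s(K) = 2/3 - sqrt(K + (K - (K - 1*4)))/3 = 2/3 - sqrt(K + (K - (K - 4)))/3 = 2/3 - sqrt(K + (K - (-4 + K)))/3 = 2/3 - sqrt(K + (K + (4 - K)))/3 = 2/3 - sqrt(K + 4)/3 = 2/3 - sqrt(4 + K)/3)
(-1*(-23))/(-31 + s(1)) = (-1*(-23))/(-31 + (2/3 - sqrt(4 + 1)/3)) = 23/(-31 + (2/3 - sqrt(5)/3)) = 23/(-91/3 - sqrt(5)/3)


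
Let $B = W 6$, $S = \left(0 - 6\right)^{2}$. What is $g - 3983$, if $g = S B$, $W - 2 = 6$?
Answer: $-2255$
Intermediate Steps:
$W = 8$ ($W = 2 + 6 = 8$)
$S = 36$ ($S = \left(-6\right)^{2} = 36$)
$B = 48$ ($B = 8 \cdot 6 = 48$)
$g = 1728$ ($g = 36 \cdot 48 = 1728$)
$g - 3983 = 1728 - 3983 = -2255$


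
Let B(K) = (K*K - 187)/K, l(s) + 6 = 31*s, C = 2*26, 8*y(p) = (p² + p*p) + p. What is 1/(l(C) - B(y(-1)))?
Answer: 8/24815 ≈ 0.00032239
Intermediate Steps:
y(p) = p²/4 + p/8 (y(p) = ((p² + p*p) + p)/8 = ((p² + p²) + p)/8 = (2*p² + p)/8 = (p + 2*p²)/8 = p²/4 + p/8)
C = 52
l(s) = -6 + 31*s
B(K) = (-187 + K²)/K (B(K) = (K² - 187)/K = (-187 + K²)/K)
1/(l(C) - B(y(-1))) = 1/((-6 + 31*52) - ((⅛)*(-1)*(1 + 2*(-1)) - 187*(-8/(1 + 2*(-1))))) = 1/((-6 + 1612) - ((⅛)*(-1)*(1 - 2) - 187*(-8/(1 - 2)))) = 1/(1606 - ((⅛)*(-1)*(-1) - 187/((⅛)*(-1)*(-1)))) = 1/(1606 - (⅛ - 187/⅛)) = 1/(1606 - (⅛ - 187*8)) = 1/(1606 - (⅛ - 1496)) = 1/(1606 - 1*(-11967/8)) = 1/(1606 + 11967/8) = 1/(24815/8) = 8/24815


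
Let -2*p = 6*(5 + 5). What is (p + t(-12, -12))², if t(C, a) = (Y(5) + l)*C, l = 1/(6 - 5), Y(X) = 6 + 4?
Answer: 26244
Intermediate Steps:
p = -30 (p = -3*(5 + 5) = -3*10 = -½*60 = -30)
Y(X) = 10
l = 1 (l = 1/1 = 1)
t(C, a) = 11*C (t(C, a) = (10 + 1)*C = 11*C)
(p + t(-12, -12))² = (-30 + 11*(-12))² = (-30 - 132)² = (-162)² = 26244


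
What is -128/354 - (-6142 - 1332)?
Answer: 1322834/177 ≈ 7473.6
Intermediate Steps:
-128/354 - (-6142 - 1332) = -128*1/354 - 37/(1/((11 - 36) - 177)) = -64/177 - 37/(1/(-25 - 177)) = -64/177 - 37/(1/(-202)) = -64/177 - 37/(-1/202) = -64/177 - 37*(-202) = -64/177 + 7474 = 1322834/177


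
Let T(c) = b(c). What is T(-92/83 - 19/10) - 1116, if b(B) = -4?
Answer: -1120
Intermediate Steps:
T(c) = -4
T(-92/83 - 19/10) - 1116 = -4 - 1116 = -1120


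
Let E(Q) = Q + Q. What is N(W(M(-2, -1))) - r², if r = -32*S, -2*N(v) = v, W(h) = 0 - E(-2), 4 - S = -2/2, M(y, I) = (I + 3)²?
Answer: -25602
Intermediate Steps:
E(Q) = 2*Q
M(y, I) = (3 + I)²
S = 5 (S = 4 - (-2)/2 = 4 - 1*(-1) = 4 + 1 = 5)
W(h) = 4 (W(h) = 0 - 2*(-2) = 0 - 1*(-4) = 0 + 4 = 4)
N(v) = -v/2
r = -160 (r = -32*5 = -160)
N(W(M(-2, -1))) - r² = -½*4 - 1*(-160)² = -2 - 1*25600 = -2 - 25600 = -25602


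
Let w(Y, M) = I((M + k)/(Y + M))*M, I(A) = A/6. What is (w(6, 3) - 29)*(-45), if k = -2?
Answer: 2605/2 ≈ 1302.5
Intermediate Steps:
I(A) = A/6 (I(A) = A*(⅙) = A/6)
w(Y, M) = M*(-2 + M)/(6*(M + Y)) (w(Y, M) = (((M - 2)/(Y + M))/6)*M = (((-2 + M)/(M + Y))/6)*M = ((-2 + M)/(6*(M + Y)))*M = M*(-2 + M)/(6*(M + Y)))
(w(6, 3) - 29)*(-45) = ((⅙)*3*(-2 + 3)/(3 + 6) - 29)*(-45) = ((⅙)*3*1/9 - 29)*(-45) = ((⅙)*3*(⅑)*1 - 29)*(-45) = (1/18 - 29)*(-45) = -521/18*(-45) = 2605/2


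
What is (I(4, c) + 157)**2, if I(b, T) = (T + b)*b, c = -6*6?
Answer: 841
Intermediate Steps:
c = -36
I(b, T) = b*(T + b)
(I(4, c) + 157)**2 = (4*(-36 + 4) + 157)**2 = (4*(-32) + 157)**2 = (-128 + 157)**2 = 29**2 = 841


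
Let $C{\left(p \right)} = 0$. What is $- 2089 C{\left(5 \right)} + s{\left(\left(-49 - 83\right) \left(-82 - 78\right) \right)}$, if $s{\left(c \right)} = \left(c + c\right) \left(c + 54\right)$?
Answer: $894389760$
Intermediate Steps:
$s{\left(c \right)} = 2 c \left(54 + c\right)$
$- 2089 C{\left(5 \right)} + s{\left(\left(-49 - 83\right) \left(-82 - 78\right) \right)} = \left(-2089\right) 0 + 2 \left(-49 - 83\right) \left(-82 - 78\right) \left(54 + \left(-49 - 83\right) \left(-82 - 78\right)\right) = 0 + 2 \left(\left(-132\right) \left(-160\right)\right) \left(54 - -21120\right) = 0 + 2 \cdot 21120 \left(54 + 21120\right) = 0 + 2 \cdot 21120 \cdot 21174 = 0 + 894389760 = 894389760$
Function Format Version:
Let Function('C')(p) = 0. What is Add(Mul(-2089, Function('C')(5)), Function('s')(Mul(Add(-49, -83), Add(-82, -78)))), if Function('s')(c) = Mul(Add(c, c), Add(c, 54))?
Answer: 894389760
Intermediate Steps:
Function('s')(c) = Mul(2, c, Add(54, c)) (Function('s')(c) = Mul(Mul(2, c), Add(54, c)) = Mul(2, c, Add(54, c)))
Add(Mul(-2089, Function('C')(5)), Function('s')(Mul(Add(-49, -83), Add(-82, -78)))) = Add(Mul(-2089, 0), Mul(2, Mul(Add(-49, -83), Add(-82, -78)), Add(54, Mul(Add(-49, -83), Add(-82, -78))))) = Add(0, Mul(2, Mul(-132, -160), Add(54, Mul(-132, -160)))) = Add(0, Mul(2, 21120, Add(54, 21120))) = Add(0, Mul(2, 21120, 21174)) = Add(0, 894389760) = 894389760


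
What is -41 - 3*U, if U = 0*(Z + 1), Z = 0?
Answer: -41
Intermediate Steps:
U = 0 (U = 0*(0 + 1) = 0*1 = 0)
-41 - 3*U = -41 - 3*0 = -41 + 0 = -41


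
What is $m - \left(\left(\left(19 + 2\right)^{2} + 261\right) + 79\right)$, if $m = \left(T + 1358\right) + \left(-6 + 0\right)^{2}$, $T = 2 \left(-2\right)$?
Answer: $609$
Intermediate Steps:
$T = -4$
$m = 1390$ ($m = \left(-4 + 1358\right) + \left(-6 + 0\right)^{2} = 1354 + \left(-6\right)^{2} = 1354 + 36 = 1390$)
$m - \left(\left(\left(19 + 2\right)^{2} + 261\right) + 79\right) = 1390 - \left(\left(\left(19 + 2\right)^{2} + 261\right) + 79\right) = 1390 - \left(\left(21^{2} + 261\right) + 79\right) = 1390 - \left(\left(441 + 261\right) + 79\right) = 1390 - \left(702 + 79\right) = 1390 - 781 = 609$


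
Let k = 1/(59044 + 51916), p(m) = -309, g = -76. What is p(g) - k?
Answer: -34286641/110960 ≈ -309.00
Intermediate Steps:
k = 1/110960 ≈ 9.0123e-6
p(g) - k = -309 - 1*1/110960 = -309 - 1/110960 = -34286641/110960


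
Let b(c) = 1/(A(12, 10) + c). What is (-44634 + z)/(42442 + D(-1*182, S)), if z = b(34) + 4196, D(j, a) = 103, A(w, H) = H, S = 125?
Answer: -1779271/1871980 ≈ -0.95048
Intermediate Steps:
b(c) = 1/(10 + c)
z = 184625/44 (z = 1/(10 + 34) + 4196 = 1/44 + 4196 = 184625/44 ≈ 4196.0)
(-44634 + z)/(42442 + D(-1*182, S)) = (-44634 + 184625/44)/(42442 + 103) = -1779271/44/42545 = -1779271/44*1/42545 = -1779271/1871980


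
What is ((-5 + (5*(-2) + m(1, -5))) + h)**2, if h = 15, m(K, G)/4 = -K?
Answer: 16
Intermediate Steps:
m(K, G) = -4*K (m(K, G) = 4*(-K) = -4*K)
((-5 + (5*(-2) + m(1, -5))) + h)**2 = ((-5 + (5*(-2) - 4*1)) + 15)**2 = ((-5 + (-10 - 4)) + 15)**2 = ((-5 - 14) + 15)**2 = (-19 + 15)**2 = (-4)**2 = 16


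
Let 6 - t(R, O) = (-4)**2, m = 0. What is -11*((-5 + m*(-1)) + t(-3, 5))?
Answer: 165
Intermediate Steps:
t(R, O) = -10 (t(R, O) = 6 - 1*(-4)**2 = 6 - 1*16 = 6 - 16 = -10)
-11*((-5 + m*(-1)) + t(-3, 5)) = -11*((-5 + 0*(-1)) - 10) = -11*((-5 + 0) - 10) = -11*(-5 - 10) = -11*(-15) = 165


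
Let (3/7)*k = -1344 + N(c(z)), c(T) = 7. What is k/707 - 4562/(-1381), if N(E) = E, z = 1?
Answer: -464111/418443 ≈ -1.1091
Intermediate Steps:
k = -9359/3 (k = 7*(-1344 + 7)/3 = (7/3)*(-1337) = -9359/3 ≈ -3119.7)
k/707 - 4562/(-1381) = -9359/3/707 - 4562/(-1381) = -9359/3*1/707 - 4562*(-1/1381) = -1337/303 + 4562/1381 = -464111/418443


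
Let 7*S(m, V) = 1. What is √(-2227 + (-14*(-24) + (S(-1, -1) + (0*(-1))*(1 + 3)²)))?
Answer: 2*I*√23163/7 ≈ 43.484*I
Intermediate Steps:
S(m, V) = ⅐ (S(m, V) = (⅐)*1 = ⅐)
√(-2227 + (-14*(-24) + (S(-1, -1) + (0*(-1))*(1 + 3)²))) = √(-2227 + (-14*(-24) + (⅐ + (0*(-1))*(1 + 3)²))) = √(-2227 + (336 + (⅐ + 0*4²))) = √(-2227 + (336 + (⅐ + 0*16))) = √(-2227 + (336 + (⅐ + 0))) = √(-2227 + (336 + ⅐)) = √(-2227 + 2353/7) = √(-13236/7) = 2*I*√23163/7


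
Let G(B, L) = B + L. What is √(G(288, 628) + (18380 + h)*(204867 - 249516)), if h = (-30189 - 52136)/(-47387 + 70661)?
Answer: I*√5486940013694334/2586 ≈ 28644.0*I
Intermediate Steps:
h = -82325/23274 ≈ -3.5372
√(G(288, 628) + (18380 + h)*(204867 - 249516)) = √((288 + 628) + (18380 - 82325/23274)*(204867 - 249516)) = √(916 + (427693795/23274)*(-44649)) = √(916 - 2121788916995/2586) = √(-2121786548219/2586) = I*√5486940013694334/2586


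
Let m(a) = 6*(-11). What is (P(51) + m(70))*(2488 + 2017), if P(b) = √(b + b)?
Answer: -297330 + 4505*√102 ≈ -2.5183e+5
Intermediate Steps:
P(b) = √2*√b (P(b) = √(2*b) = √2*√b)
m(a) = -66
(P(51) + m(70))*(2488 + 2017) = (√2*√51 - 66)*(2488 + 2017) = (√102 - 66)*4505 = (-66 + √102)*4505 = -297330 + 4505*√102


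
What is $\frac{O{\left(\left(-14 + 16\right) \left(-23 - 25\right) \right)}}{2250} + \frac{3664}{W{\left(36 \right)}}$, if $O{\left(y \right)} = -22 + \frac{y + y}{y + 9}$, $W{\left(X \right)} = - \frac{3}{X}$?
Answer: $- \frac{1434456287}{32625} \approx -43968.0$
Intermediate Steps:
$O{\left(y \right)} = -22 + \frac{2 y}{9 + y}$
$\frac{O{\left(\left(-14 + 16\right) \left(-23 - 25\right) \right)}}{2250} + \frac{3664}{W{\left(36 \right)}} = \frac{2 \frac{1}{9 + \left(-14 + 16\right) \left(-23 - 25\right)} \left(-99 - 10 \left(-14 + 16\right) \left(-23 - 25\right)\right)}{2250} + \frac{3664}{\left(-3\right) \frac{1}{36}} = \frac{2 \left(-99 - 10 \cdot 2 \left(-23 - 25\right)\right)}{9 + 2 \left(-23 - 25\right)} \frac{1}{2250} + \frac{3664}{\left(-3\right) \frac{1}{36}} = \frac{2 \left(-99 - 10 \cdot 2 \left(-48\right)\right)}{9 + 2 \left(-48\right)} \frac{1}{2250} + \frac{3664}{- \frac{1}{12}} = \frac{2 \left(-99 - -960\right)}{9 - 96} \cdot \frac{1}{2250} + 3664 \left(-12\right) = \frac{2 \left(-99 + 960\right)}{-87} \cdot \frac{1}{2250} - 43968 = 2 \left(- \frac{1}{87}\right) 861 \cdot \frac{1}{2250} - 43968 = \left(- \frac{574}{29}\right) \frac{1}{2250} - 43968 = - \frac{287}{32625} - 43968 = - \frac{1434456287}{32625}$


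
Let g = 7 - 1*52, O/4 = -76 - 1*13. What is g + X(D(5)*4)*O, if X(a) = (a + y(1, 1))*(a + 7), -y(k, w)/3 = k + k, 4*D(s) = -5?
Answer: 7787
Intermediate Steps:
D(s) = -5/4 (D(s) = (¼)*(-5) = -5/4)
y(k, w) = -6*k (y(k, w) = -3*(k + k) = -6*k)
O = -356 (O = 4*(-76 - 1*13) = 4*(-76 - 13) = 4*(-89) = -356)
X(a) = (-6 + a)*(7 + a) (X(a) = (a - 6*1)*(a + 7) = (a - 6)*(7 + a) = (-6 + a)*(7 + a))
g = -45 (g = 7 - 52 = -45)
g + X(D(5)*4)*O = -45 + (-42 - 5/4*4 + (-5/4*4)²)*(-356) = -45 + (-42 - 5 + (-5)²)*(-356) = -45 + (-42 - 5 + 25)*(-356) = -45 - 22*(-356) = -45 + 7832 = 7787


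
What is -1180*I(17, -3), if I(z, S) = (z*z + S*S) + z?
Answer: -371700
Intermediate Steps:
I(z, S) = z + S**2 + z**2 (I(z, S) = (z**2 + S**2) + z = (S**2 + z**2) + z = z + S**2 + z**2)
-1180*I(17, -3) = -1180*(17 + (-3)**2 + 17**2) = -1180*(17 + 9 + 289) = -1180*315 = -371700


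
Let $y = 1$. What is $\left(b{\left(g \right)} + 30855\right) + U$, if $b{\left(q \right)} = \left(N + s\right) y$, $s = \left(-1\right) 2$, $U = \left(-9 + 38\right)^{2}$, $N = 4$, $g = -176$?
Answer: $31698$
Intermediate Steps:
$U = 841$ ($U = 29^{2} = 841$)
$s = -2$
$b{\left(q \right)} = 2$ ($b{\left(q \right)} = \left(4 - 2\right) 1 = 2 \cdot 1 = 2$)
$\left(b{\left(g \right)} + 30855\right) + U = \left(2 + 30855\right) + 841 = 30857 + 841 = 31698$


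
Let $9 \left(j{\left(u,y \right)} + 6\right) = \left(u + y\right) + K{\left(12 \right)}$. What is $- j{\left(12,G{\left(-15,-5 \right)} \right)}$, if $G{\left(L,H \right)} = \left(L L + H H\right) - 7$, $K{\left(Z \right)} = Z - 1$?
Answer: $- \frac{212}{9} \approx -23.556$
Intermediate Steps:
$K{\left(Z \right)} = -1 + Z$
$G{\left(L,H \right)} = -7 + H^{2} + L^{2}$ ($G{\left(L,H \right)} = \left(L^{2} + H^{2}\right) - 7 = \left(H^{2} + L^{2}\right) - 7 = -7 + H^{2} + L^{2}$)
$j{\left(u,y \right)} = - \frac{43}{9} + \frac{u}{9} + \frac{y}{9}$ ($j{\left(u,y \right)} = -6 + \frac{\left(u + y\right) + \left(-1 + 12\right)}{9} = -6 + \frac{\left(u + y\right) + 11}{9} = -6 + \frac{11 + u + y}{9} = -6 + \left(\frac{11}{9} + \frac{u}{9} + \frac{y}{9}\right) = - \frac{43}{9} + \frac{u}{9} + \frac{y}{9}$)
$- j{\left(12,G{\left(-15,-5 \right)} \right)} = - (- \frac{43}{9} + \frac{1}{9} \cdot 12 + \frac{-7 + \left(-5\right)^{2} + \left(-15\right)^{2}}{9}) = - (- \frac{43}{9} + \frac{4}{3} + \frac{-7 + 25 + 225}{9}) = - (- \frac{43}{9} + \frac{4}{3} + \frac{1}{9} \cdot 243) = - (- \frac{43}{9} + \frac{4}{3} + 27) = \left(-1\right) \frac{212}{9} = - \frac{212}{9}$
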